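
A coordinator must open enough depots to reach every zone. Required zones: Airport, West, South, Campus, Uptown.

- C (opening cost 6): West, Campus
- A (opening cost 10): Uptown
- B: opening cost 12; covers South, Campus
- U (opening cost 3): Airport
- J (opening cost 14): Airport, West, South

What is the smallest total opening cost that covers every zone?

The greedy cost-per-new-zone heuristic would pick C, U, A, and B for 31, but a cheaper cover exists.
Choose C, A, and J: together they cover Airport, West, South, Campus, Uptown — every zone.
Total opening cost: 6 + 10 + 14 = 30.
No cover costs less than 30.

30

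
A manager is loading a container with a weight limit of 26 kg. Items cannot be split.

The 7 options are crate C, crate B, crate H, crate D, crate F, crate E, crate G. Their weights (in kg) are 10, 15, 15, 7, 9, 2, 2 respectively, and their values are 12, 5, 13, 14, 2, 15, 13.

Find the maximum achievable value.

55

This is a 0-1 knapsack instance.
crate B + crate D + crate E + crate G: weight 15 + 7 + 2 + 2 = 26 ≤ 26, value 5 + 14 + 15 + 13 = 47.
crate H + crate D + crate E + crate G: weight 15 + 7 + 2 + 2 = 26 ≤ 26, value 13 + 14 + 15 + 13 = 55.
crate C + crate D + crate E + crate G: weight 10 + 7 + 2 + 2 = 21 ≤ 26, value 12 + 14 + 15 + 13 = 54.
Best is crate H, crate D, crate E, and crate G with total value 55.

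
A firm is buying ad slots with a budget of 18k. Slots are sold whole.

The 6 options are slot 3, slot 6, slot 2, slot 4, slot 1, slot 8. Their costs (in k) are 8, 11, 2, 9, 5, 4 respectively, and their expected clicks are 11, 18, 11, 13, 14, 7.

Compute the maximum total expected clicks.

43

Allowing fractional choices, the relaxed optimum would be about 43.5, but ad slots are indivisible.
slot 2 + slot 4 + slot 1: cost 2 + 9 + 5 = 16 ≤ 18, expected clicks 11 + 13 + 14 = 38.
slot 6 + slot 2 + slot 1: cost 11 + 2 + 5 = 18 ≤ 18, expected clicks 18 + 11 + 14 = 43.
Best is slot 6, slot 2, and slot 1 with total expected clicks 43.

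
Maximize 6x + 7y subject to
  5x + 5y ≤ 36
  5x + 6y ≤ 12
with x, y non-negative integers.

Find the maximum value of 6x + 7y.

(x,y)=(0,2) is feasible, giving 14.
(x,y)=(1,1) is feasible, giving 13.
(x,y)=(2,0) is feasible, giving 12.
The best lattice point is (0,2), giving 14.

14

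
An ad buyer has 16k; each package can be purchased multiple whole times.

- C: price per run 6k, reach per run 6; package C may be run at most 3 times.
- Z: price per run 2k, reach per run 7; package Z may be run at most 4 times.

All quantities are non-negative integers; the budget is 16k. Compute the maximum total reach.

34

This is a bounded integer knapsack.
4×Z: price 8 ≤ 16, reach 4·7 = 28.
1×C and 4×Z: price 14 ≤ 16, reach 1·6 + 4·7 = 34.
Best is 34.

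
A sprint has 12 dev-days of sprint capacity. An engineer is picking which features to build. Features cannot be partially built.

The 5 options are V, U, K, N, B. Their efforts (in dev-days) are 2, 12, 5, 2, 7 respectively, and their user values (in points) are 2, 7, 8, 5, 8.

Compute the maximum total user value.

Take K and B: effort 5 + 7 = 12 ≤ 12, user value 8 + 8 = 16.
No other feasible combination does better.

16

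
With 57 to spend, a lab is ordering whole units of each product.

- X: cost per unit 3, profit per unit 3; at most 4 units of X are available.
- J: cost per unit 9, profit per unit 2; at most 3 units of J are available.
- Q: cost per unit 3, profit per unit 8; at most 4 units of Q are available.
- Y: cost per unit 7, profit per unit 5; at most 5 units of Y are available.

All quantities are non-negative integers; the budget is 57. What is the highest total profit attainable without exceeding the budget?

4×X, 4×Q, and 4×Y: cost 52 ≤ 57, profit 4·3 + 4·8 + 4·5 = 64.
3×X, 4×Q, and 5×Y: cost 56 ≤ 57, profit 3·3 + 4·8 + 5·5 = 66.
Best is 66.

66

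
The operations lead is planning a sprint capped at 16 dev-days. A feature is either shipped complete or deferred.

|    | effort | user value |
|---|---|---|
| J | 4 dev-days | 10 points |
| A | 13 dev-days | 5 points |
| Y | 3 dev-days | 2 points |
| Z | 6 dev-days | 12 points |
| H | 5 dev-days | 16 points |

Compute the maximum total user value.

Allowing fractional choices, the relaxed optimum would be about 38.7, but features are indivisible.
Y + Z + H: effort 3 + 6 + 5 = 14 ≤ 16, user value 2 + 12 + 16 = 30.
J + Z + H: effort 4 + 6 + 5 = 15 ≤ 16, user value 10 + 12 + 16 = 38.
Best is J, Z, and H with total user value 38.

38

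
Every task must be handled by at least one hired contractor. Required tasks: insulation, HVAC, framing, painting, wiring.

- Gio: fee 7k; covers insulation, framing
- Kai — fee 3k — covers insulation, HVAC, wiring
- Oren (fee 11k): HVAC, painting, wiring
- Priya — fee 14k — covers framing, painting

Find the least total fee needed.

This is a weighted set-cover instance.
Choose Kai and Priya: together they cover insulation, HVAC, framing, painting, wiring — every task.
Total fee: 3 + 14 = 17.

17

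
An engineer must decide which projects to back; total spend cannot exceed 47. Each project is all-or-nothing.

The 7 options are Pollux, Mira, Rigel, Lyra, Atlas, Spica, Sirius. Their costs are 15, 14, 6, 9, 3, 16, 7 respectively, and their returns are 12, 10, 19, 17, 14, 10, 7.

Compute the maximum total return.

72

Allowing fractional choices, the relaxed optimum would be about 74.0, but projects are indivisible.
Pollux + Rigel + Lyra + Atlas + Sirius: cost 15 + 6 + 9 + 3 + 7 = 40 ≤ 47, return 12 + 19 + 17 + 14 + 7 = 69.
Pollux + Mira + Rigel + Lyra + Atlas: cost 15 + 14 + 6 + 9 + 3 = 47 ≤ 47, return 12 + 10 + 19 + 17 + 14 = 72.
Best is Pollux, Mira, Rigel, Lyra, and Atlas with total return 72.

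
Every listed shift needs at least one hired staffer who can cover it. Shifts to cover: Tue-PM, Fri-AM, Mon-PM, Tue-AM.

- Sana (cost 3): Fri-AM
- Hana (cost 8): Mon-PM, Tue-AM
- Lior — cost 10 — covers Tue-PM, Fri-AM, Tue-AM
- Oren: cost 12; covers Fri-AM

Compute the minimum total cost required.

This is a weighted set-cover instance.
The greedy cost-per-new-shift heuristic would pick Sana, Hana, and Lior for 21, but a cheaper cover exists.
Choose Hana and Lior: together they cover Tue-PM, Fri-AM, Mon-PM, Tue-AM — every shift.
Total cost: 8 + 10 = 18.
No cover costs less than 18.

18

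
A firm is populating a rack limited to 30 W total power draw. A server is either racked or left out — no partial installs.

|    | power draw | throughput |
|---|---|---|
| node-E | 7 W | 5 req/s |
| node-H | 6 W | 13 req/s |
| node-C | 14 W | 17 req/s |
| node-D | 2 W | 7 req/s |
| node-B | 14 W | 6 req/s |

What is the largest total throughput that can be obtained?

42

Take node-E, node-H, node-C, and node-D: power draw 7 + 6 + 14 + 2 = 29 ≤ 30, throughput 5 + 13 + 17 + 7 = 42.
No other feasible combination does better.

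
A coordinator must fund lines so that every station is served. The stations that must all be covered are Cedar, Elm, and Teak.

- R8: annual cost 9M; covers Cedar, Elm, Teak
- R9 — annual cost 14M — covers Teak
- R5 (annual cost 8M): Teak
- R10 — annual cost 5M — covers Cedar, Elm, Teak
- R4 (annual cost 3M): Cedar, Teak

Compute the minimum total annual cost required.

R10 alone covers Cedar, Elm, Teak — every station.
Total annual cost: 5.

5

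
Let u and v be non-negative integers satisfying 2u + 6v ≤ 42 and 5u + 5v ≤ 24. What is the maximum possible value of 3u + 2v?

(u,v)=(4,0): 2·4+6·0=8≤42, 5·4+5·0=20≤24, objective 12.
(u,v)=(3,1): 2·3+6·1=12≤42, 5·3+5·1=20≤24, objective 11.
(u,v)=(3,0): 2·3+6·0=6≤42, 5·3+5·0=15≤24, objective 9.
No feasible integer point exceeds 12.

12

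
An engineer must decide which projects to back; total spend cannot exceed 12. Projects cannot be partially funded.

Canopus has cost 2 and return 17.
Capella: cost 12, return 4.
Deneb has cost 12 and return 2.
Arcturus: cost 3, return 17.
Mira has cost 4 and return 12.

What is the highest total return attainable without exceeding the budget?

Allowing fractional choices, the relaxed optimum would be about 47.0, but projects are indivisible.
Canopus + Arcturus: cost 2 + 3 = 5 ≤ 12, return 17 + 17 = 34.
Canopus + Arcturus + Mira: cost 2 + 3 + 4 = 9 ≤ 12, return 17 + 17 + 12 = 46.
Best is Canopus, Arcturus, and Mira with total return 46.

46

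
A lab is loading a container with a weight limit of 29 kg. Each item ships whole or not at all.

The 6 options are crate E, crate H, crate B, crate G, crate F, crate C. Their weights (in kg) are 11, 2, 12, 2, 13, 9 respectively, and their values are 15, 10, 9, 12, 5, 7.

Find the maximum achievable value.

Allowing fractional choices, the relaxed optimum would be about 47.8, but items are indivisible.
crate E + crate H + crate G + crate C: weight 11 + 2 + 2 + 9 = 24 ≤ 29, value 15 + 10 + 12 + 7 = 44.
crate E + crate H + crate B + crate G: weight 11 + 2 + 12 + 2 = 27 ≤ 29, value 15 + 10 + 9 + 12 = 46.
Best is crate E, crate H, crate B, and crate G with total value 46.

46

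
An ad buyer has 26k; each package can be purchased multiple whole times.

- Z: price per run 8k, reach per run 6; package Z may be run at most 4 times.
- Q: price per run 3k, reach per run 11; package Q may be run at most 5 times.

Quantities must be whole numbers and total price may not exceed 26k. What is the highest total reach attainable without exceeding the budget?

Q has the best ratio (11/3); taking only Q gives at most 5×11 = 55 (stopped by the supply cap of 5).
Mixing does better — 1×Z and 5×Q: price 23 ≤ 26, reach 1·6 + 5·11 = 61.

61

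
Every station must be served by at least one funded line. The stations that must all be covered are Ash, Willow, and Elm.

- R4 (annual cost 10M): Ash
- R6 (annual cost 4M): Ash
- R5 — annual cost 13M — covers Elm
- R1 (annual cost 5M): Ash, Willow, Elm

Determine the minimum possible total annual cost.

R1 alone covers Ash, Willow, Elm — every station.
Total annual cost: 5.

5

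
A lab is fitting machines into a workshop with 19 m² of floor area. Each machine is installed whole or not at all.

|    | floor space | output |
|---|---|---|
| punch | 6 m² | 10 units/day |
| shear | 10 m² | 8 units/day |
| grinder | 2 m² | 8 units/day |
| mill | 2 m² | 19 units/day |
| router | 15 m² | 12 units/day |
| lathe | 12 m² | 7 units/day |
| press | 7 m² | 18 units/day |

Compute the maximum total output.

punch + grinder + mill + press: floor space 6 + 2 + 2 + 7 = 17 ≤ 19, output 10 + 8 + 19 + 18 = 55.
punch + mill + press: floor space 6 + 2 + 7 = 15 ≤ 19, output 10 + 19 + 18 = 47.
Best is punch, grinder, mill, and press with total output 55.

55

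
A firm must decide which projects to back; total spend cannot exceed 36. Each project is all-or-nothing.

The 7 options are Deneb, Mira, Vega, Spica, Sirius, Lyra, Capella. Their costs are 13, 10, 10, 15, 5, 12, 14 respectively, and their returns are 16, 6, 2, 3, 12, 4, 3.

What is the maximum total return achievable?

34

Allowing fractional choices, the relaxed optimum would be about 36.7, but projects are indivisible.
Deneb + Sirius + Lyra: cost 13 + 5 + 12 = 30 ≤ 36, return 16 + 12 + 4 = 32.
Deneb + Mira + Sirius: cost 13 + 10 + 5 = 28 ≤ 36, return 16 + 6 + 12 = 34.
Best is Deneb, Mira, and Sirius with total return 34.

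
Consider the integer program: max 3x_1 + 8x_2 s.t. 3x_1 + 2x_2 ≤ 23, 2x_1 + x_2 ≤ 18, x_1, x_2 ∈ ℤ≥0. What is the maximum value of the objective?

The continuous relaxation peaks at (0, 11.5) with value 92.00; rounding to a feasible lattice point costs some objective.
(x_1,x_2)=(0,11): 3·0+2·11=22≤23, 2·0+1·11=11≤18, objective 88.
(x_1,x_2)=(1,10): 3·1+2·10=23≤23, 2·1+1·10=12≤18, objective 83.
(x_1,x_2)=(0,10): 3·0+2·10=20≤23, 2·0+1·10=10≤18, objective 80.
The best lattice point is (0,11), giving 88.

88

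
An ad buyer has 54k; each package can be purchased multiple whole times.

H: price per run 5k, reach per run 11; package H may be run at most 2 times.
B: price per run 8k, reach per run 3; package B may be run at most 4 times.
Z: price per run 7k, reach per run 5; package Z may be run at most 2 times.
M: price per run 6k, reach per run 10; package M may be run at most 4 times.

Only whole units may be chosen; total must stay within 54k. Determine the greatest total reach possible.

72

This is a bounded integer knapsack.
2×H, 1×B, 1×Z, and 4×M: price 49 ≤ 54, reach 2·11 + 1·3 + 1·5 + 4·10 = 70.
2×H, 2×Z, and 4×M: price 48 ≤ 54, reach 2·11 + 2·5 + 4·10 = 72.
Best is 72.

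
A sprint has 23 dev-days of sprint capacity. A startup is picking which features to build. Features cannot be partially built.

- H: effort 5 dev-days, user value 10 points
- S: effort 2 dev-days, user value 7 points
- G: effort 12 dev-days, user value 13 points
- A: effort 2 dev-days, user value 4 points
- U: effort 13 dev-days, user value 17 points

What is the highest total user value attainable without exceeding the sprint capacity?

38

Allowing fractional choices, the relaxed optimum would be about 39.1, but features are indivisible.
H + S + A + U: effort 5 + 2 + 2 + 13 = 22 ≤ 23, user value 10 + 7 + 4 + 17 = 38.
H + S + U: effort 5 + 2 + 13 = 20 ≤ 23, user value 10 + 7 + 17 = 34.
H + S + G + A: effort 5 + 2 + 12 + 2 = 21 ≤ 23, user value 10 + 7 + 13 + 4 = 34.
Best is H, S, A, and U with total user value 38.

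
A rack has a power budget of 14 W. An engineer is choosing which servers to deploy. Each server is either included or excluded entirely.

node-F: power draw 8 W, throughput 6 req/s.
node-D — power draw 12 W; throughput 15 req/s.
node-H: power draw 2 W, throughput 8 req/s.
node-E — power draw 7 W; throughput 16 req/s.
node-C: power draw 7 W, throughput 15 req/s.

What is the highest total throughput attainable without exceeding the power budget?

31

Allowing fractional choices, the relaxed optimum would be about 34.7, but servers are indivisible.
node-H + node-E: power draw 2 + 7 = 9 ≤ 14, throughput 8 + 16 = 24.
node-H + node-C: power draw 2 + 7 = 9 ≤ 14, throughput 8 + 15 = 23.
node-E + node-C: power draw 7 + 7 = 14 ≤ 14, throughput 16 + 15 = 31.
Best is node-E and node-C with total throughput 31.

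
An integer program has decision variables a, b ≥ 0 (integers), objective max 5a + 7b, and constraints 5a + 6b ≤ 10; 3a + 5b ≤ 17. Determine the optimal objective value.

The continuous relaxation peaks at (0, 1.67) with value 11.67; rounding to a feasible lattice point costs some objective.
(a,b)=(2,0) is feasible, giving 10.
(a,b)=(0,1) is feasible, giving 7.
The best lattice point is (2,0), giving 10.

10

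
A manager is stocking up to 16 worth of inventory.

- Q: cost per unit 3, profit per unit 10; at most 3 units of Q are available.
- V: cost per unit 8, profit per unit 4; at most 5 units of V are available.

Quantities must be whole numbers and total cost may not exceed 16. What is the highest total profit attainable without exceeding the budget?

30

Q has the best ratio (10/3); taking only Q gives at most 3×10 = 30 (stopped by the supply cap of 3).
Optimal: 3×Q: cost 9 ≤ 16, profit 3·10 = 30.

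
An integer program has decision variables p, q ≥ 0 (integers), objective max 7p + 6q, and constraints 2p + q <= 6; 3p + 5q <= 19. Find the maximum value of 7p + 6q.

(p,q)=(2,2): 2·2+1·2=6≤6, 3·2+5·2=16≤19, objective 26.
(p,q)=(1,3): 2·1+1·3=5≤6, 3·1+5·3=18≤19, objective 25.
(p,q)=(2,1): 2·2+1·1=5≤6, 3·2+5·1=11≤19, objective 20.
(p,q)=(1,2): 2·1+1·2=4≤6, 3·1+5·2=13≤19, objective 19.
Maximum is 26 at (p,q)=(2,2).

26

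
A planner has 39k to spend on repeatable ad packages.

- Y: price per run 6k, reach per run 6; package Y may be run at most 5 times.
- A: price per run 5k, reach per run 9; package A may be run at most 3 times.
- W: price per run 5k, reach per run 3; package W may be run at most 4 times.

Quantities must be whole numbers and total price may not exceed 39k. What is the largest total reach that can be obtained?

Take 4×Y and 3×A: price 39 ≤ 39, reach 4·6 + 3·9 = 51.
A has the best ratio (9/5) and is taken to its limit of 3; remaining capacity is filled optimally with the others.

51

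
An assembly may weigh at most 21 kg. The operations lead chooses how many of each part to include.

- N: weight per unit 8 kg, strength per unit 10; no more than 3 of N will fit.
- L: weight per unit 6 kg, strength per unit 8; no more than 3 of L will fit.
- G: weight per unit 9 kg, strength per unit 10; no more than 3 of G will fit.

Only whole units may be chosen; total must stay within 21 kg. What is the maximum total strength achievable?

26

1×N and 2×L: weight 20 ≤ 21, strength 1·10 + 2·8 = 26.
2×L and 1×G: weight 21 ≤ 21, strength 2·8 + 1·10 = 26.
Best is 26.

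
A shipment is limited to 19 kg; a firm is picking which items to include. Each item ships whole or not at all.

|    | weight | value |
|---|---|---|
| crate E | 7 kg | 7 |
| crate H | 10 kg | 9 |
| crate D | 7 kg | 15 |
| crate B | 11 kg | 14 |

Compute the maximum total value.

29

This is a 0-1 knapsack instance.
Allowing fractional choices, the relaxed optimum would be about 30.0, but items are indivisible.
crate E + crate D: weight 7 + 7 = 14 ≤ 19, value 7 + 15 = 22.
crate D + crate B: weight 7 + 11 = 18 ≤ 19, value 15 + 14 = 29.
crate H + crate D: weight 10 + 7 = 17 ≤ 19, value 9 + 15 = 24.
Best is crate D and crate B with total value 29.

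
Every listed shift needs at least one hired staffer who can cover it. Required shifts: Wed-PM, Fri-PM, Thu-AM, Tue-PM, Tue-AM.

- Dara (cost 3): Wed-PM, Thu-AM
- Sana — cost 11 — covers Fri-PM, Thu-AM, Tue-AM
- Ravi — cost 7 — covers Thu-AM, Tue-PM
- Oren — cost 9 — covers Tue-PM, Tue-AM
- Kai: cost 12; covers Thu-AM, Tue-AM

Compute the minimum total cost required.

21

This is a weighted set-cover instance.
The greedy cost-per-new-shift heuristic would pick Dara, Oren, and Sana for 23, but a cheaper cover exists.
Choose Dara, Sana, and Ravi: together they cover Wed-PM, Fri-PM, Thu-AM, Tue-PM, Tue-AM — every shift.
Total cost: 3 + 11 + 7 = 21.
No cover costs less than 21.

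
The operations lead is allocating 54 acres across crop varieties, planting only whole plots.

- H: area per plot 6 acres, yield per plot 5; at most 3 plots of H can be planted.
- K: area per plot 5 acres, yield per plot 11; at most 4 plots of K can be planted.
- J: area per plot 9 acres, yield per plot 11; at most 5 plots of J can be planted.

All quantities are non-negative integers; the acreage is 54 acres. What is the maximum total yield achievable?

This is a bounded integer knapsack.
K has the best ratio (11/5); taking only K gives at most 4×11 = 44 (stopped by the supply cap of 4).
Mixing does better — 1×H, 4×K, and 3×J: area 53 ≤ 54, yield 1·5 + 4·11 + 3·11 = 82.

82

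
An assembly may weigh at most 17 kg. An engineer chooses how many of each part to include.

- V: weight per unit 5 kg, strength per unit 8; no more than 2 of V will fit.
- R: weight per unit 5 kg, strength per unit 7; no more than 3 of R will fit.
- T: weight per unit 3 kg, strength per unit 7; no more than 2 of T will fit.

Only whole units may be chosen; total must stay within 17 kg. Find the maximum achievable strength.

30

T has the best ratio (7/3); taking only T gives at most 2×7 = 14 (stopped by the supply cap of 2).
Mixing does better — 2×V and 2×T: weight 16 ≤ 17, strength 2·8 + 2·7 = 30.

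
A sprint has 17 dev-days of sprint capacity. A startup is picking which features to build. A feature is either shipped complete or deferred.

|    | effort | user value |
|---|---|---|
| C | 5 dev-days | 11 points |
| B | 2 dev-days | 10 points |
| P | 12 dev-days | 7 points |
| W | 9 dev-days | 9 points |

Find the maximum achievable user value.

30

This is an integer program with binary decision variables.
Allowing fractional choices, the relaxed optimum would be about 30.6, but features are indivisible.
C + B: effort 5 + 2 = 7 ≤ 17, user value 11 + 10 = 21.
C + B + W: effort 5 + 2 + 9 = 16 ≤ 17, user value 11 + 10 + 9 = 30.
Best is C, B, and W with total user value 30.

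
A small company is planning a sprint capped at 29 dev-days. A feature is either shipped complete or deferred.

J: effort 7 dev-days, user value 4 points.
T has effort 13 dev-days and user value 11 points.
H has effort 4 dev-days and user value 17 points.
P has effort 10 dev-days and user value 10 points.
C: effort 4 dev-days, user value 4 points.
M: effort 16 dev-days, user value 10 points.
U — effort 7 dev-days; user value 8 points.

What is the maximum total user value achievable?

Allowing fractional choices, the relaxed optimum would be about 42.4, but features are indivisible.
T + H + C + U: effort 13 + 4 + 4 + 7 = 28 ≤ 29, user value 11 + 17 + 4 + 8 = 40.
H + P + C + U: effort 4 + 10 + 4 + 7 = 25 ≤ 29, user value 17 + 10 + 4 + 8 = 39.
Best is T, H, C, and U with total user value 40.

40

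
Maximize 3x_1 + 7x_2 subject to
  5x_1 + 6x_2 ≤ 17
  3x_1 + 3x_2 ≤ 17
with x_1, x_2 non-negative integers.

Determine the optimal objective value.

17

The continuous relaxation peaks at (0, 2.83) with value 19.83; rounding to a feasible lattice point costs some objective.
(x_1,x_2)=(1,2): 5·1+6·2=17≤17, 3·1+3·2=9≤17, objective 17.
(x_1,x_2)=(0,2): 5·0+6·2=12≤17, 3·0+3·2=6≤17, objective 14.
(x_1,x_2)=(2,1): 5·2+6·1=16≤17, 3·2+3·1=9≤17, objective 13.
(x_1,x_2)=(1,1): 5·1+6·1=11≤17, 3·1+3·1=6≤17, objective 10.
The best lattice point is (1,2), giving 17.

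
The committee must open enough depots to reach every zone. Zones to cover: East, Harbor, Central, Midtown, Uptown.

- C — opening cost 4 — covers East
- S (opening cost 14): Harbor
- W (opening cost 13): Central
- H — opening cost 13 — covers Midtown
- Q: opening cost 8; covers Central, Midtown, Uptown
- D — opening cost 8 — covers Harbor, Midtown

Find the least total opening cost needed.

20

Choose C, Q, and D: together they cover East, Harbor, Central, Midtown, Uptown — every zone.
Total opening cost: 4 + 8 + 8 = 20.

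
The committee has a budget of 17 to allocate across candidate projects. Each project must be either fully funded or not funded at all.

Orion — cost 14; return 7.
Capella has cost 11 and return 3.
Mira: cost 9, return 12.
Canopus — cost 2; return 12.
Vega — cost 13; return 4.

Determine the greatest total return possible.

Allowing fractional choices, the relaxed optimum would be about 27.0, but projects are indivisible.
Orion + Canopus: cost 14 + 2 = 16 ≤ 17, return 7 + 12 = 19.
Mira + Canopus: cost 9 + 2 = 11 ≤ 17, return 12 + 12 = 24.
Canopus + Vega: cost 2 + 13 = 15 ≤ 17, return 12 + 4 = 16.
Best is Mira and Canopus with total return 24.

24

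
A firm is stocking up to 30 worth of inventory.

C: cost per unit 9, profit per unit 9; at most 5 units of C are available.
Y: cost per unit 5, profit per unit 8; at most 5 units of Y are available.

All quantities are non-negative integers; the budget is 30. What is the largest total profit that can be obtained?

41

Y has the best ratio (8/5); taking only Y gives at most 5×8 = 40 (stopped by the supply cap of 5).
Mixing does better — 1×C and 4×Y: cost 29 ≤ 30, profit 1·9 + 4·8 = 41.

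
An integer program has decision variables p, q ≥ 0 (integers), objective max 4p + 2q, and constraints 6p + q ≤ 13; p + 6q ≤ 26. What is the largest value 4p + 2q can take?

(p,q)=(1,4): 6·1+1·4=10≤13, 1·1+6·4=25≤26, objective 12.
(p,q)=(1,3): 6·1+1·3=9≤13, 1·1+6·3=19≤26, objective 10.
(p,q)=(0,4): 6·0+1·4=4≤13, 1·0+6·4=24≤26, objective 8.
(p,q)=(0,3): 6·0+1·3=3≤13, 1·0+6·3=18≤26, objective 6.
The best lattice point is (1,4), giving 12.

12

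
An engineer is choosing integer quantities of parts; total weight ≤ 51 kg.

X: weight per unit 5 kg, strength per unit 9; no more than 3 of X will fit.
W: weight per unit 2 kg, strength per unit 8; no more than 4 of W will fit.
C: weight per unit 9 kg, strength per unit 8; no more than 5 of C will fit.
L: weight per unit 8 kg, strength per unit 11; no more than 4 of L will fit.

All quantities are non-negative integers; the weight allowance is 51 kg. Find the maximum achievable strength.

94

3×X, 4×W, and 3×L: weight 47 ≤ 51, strength 3·9 + 4·8 + 3·11 = 92.
2×X, 4×W, and 4×L: weight 50 ≤ 51, strength 2·9 + 4·8 + 4·11 = 94.
Best is 94.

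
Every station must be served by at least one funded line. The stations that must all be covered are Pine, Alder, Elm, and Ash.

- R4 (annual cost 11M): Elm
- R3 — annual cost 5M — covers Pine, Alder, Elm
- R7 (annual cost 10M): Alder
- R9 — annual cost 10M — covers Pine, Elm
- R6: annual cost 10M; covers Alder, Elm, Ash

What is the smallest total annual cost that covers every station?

Choose R3 and R6: together they cover Pine, Alder, Elm, Ash — every station.
Total annual cost: 5 + 10 = 15.
No cover costs less than 15.

15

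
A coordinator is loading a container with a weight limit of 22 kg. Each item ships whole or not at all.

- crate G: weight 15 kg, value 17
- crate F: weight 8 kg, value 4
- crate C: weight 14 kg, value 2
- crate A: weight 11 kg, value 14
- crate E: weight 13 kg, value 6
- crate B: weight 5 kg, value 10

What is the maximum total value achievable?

Allowing fractional choices, the relaxed optimum would be about 30.8, but items are indivisible.
crate G + crate B: weight 15 + 5 = 20 ≤ 22, value 17 + 10 = 27.
crate A + crate B: weight 11 + 5 = 16 ≤ 22, value 14 + 10 = 24.
crate F + crate A: weight 8 + 11 = 19 ≤ 22, value 4 + 14 = 18.
Best is crate G and crate B with total value 27.

27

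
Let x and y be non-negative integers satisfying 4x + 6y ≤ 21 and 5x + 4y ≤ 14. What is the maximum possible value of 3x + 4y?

12

Relaxing integrality, the LP optimum is 14.00 at (x,y) = (0, 3.5), which is not an integer point.
(x,y)=(0,3): 4·0+6·3=18≤21, 5·0+4·3=12≤14, objective 12.
(x,y)=(1,2): 4·1+6·2=16≤21, 5·1+4·2=13≤14, objective 11.
(x,y)=(0,2): 4·0+6·2=12≤21, 5·0+4·2=8≤14, objective 8.
No feasible integer point exceeds 12.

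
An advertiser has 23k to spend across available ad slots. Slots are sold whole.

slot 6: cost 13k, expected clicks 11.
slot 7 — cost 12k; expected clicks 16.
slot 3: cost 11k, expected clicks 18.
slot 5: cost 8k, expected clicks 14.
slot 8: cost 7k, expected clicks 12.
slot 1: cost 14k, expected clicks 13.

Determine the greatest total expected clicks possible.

34

Allowing fractional choices, the relaxed optimum would be about 39.1, but ad slots are indivisible.
slot 3 + slot 5: cost 11 + 8 = 19 ≤ 23, expected clicks 18 + 14 = 32.
slot 7 + slot 3: cost 12 + 11 = 23 ≤ 23, expected clicks 16 + 18 = 34.
Best is slot 7 and slot 3 with total expected clicks 34.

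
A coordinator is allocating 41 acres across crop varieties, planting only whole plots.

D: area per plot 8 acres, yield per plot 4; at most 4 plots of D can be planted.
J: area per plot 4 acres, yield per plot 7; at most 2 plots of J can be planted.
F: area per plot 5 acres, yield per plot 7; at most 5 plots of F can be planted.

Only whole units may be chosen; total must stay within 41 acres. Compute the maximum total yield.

This is a bounded integer knapsack.
J has the best ratio (7/4); taking only J gives at most 2×7 = 14 (stopped by the supply cap of 2).
Mixing does better — 1×D, 2×J, and 5×F: area 41 ≤ 41, yield 1·4 + 2·7 + 5·7 = 53.

53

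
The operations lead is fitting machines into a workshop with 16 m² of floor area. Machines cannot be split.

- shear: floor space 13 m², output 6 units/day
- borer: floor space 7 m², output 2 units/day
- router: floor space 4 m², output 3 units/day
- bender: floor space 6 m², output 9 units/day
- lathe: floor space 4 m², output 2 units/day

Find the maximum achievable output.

14

Treat it as a binary knapsack problem.
router + bender + lathe: floor space 4 + 6 + 4 = 14 ≤ 16, output 3 + 9 + 2 = 14.
router + bender: floor space 4 + 6 = 10 ≤ 16, output 3 + 9 = 12.
Best is router, bender, and lathe with total output 14.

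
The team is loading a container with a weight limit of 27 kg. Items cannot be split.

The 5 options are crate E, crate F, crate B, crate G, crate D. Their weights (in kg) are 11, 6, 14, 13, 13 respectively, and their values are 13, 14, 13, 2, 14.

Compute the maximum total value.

28

This is an integer program with binary decision variables.
Allowing fractional choices, the relaxed optimum would be about 37.8, but items are indivisible.
crate F + crate D: weight 6 + 13 = 19 ≤ 27, value 14 + 14 = 28.
crate F + crate B: weight 6 + 14 = 20 ≤ 27, value 14 + 13 = 27.
crate E + crate F: weight 11 + 6 = 17 ≤ 27, value 13 + 14 = 27.
Best is crate F and crate D with total value 28.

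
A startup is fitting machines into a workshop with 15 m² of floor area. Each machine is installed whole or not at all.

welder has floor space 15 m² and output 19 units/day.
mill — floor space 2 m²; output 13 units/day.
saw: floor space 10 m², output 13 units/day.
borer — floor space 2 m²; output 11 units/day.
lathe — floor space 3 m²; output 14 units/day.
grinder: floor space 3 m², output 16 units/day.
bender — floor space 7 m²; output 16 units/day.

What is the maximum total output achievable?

59

This is an integer program with binary decision variables.
borer + lathe + grinder + bender: floor space 2 + 3 + 3 + 7 = 15 ≤ 15, output 11 + 14 + 16 + 16 = 57.
mill + lathe + grinder + bender: floor space 2 + 3 + 3 + 7 = 15 ≤ 15, output 13 + 14 + 16 + 16 = 59.
Best is mill, lathe, grinder, and bender with total output 59.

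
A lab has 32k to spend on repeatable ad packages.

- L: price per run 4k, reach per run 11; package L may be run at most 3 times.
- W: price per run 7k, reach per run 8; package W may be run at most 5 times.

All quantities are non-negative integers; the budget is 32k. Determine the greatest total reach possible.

49

Take 3×L and 2×W: price 26 ≤ 32, reach 3·11 + 2·8 = 49.
L has the best ratio (11/4) and is taken to its limit of 3; remaining capacity is filled optimally with the others.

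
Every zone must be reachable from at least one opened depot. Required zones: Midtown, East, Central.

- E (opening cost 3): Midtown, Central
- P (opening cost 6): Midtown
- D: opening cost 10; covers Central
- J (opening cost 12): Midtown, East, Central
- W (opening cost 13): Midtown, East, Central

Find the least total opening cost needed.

12

The greedy cost-per-new-zone heuristic would pick E and J for 15, but a cheaper cover exists.
J alone covers Midtown, East, Central — every zone.
Total opening cost: 12.
No cover costs less than 12.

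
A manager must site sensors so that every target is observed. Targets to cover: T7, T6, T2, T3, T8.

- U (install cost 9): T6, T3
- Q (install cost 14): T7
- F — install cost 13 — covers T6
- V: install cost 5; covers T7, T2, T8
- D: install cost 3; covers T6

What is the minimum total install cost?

This is a weighted set-cover instance.
The greedy cost-per-new-target heuristic would pick V, D, and U for 17, but a cheaper cover exists.
Choose U and V: together they cover T7, T6, T2, T3, T8 — every target.
Total install cost: 9 + 5 = 14.
No cover costs less than 14.

14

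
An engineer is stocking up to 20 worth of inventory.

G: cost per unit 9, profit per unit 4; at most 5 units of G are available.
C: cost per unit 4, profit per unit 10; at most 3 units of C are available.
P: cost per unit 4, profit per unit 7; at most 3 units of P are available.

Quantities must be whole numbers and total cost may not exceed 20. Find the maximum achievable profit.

44

C has the best ratio (10/4); taking only C gives at most 3×10 = 30 (stopped by the supply cap of 3).
Mixing does better — 3×C and 2×P: cost 20 ≤ 20, profit 3·10 + 2·7 = 44.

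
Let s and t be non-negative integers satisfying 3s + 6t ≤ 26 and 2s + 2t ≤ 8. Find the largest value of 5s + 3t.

20

(s,t)=(4,0): 3·4+6·0=12≤26, 2·4+2·0=8≤8, objective 20.
(s,t)=(3,1): 3·3+6·1=15≤26, 2·3+2·1=8≤8, objective 18.
(s,t)=(3,0): 3·3+6·0=9≤26, 2·3+2·0=6≤8, objective 15.
Maximum is 20 at (s,t)=(4,0).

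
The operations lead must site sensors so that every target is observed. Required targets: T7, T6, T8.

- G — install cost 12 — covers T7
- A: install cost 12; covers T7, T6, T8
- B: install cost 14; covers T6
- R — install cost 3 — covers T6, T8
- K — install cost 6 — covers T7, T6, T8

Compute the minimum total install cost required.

K alone covers T7, T6, T8 — every target.
Total install cost: 6.

6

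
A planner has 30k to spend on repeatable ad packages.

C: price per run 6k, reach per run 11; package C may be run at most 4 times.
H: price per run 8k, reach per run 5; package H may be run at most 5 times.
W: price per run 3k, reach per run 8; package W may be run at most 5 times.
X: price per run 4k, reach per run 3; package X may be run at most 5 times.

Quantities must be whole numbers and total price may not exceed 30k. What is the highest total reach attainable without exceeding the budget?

65

Take 3×C and 4×W: price 30 ≤ 30, reach 3·11 + 4·8 = 65.
No other integer combination yields more.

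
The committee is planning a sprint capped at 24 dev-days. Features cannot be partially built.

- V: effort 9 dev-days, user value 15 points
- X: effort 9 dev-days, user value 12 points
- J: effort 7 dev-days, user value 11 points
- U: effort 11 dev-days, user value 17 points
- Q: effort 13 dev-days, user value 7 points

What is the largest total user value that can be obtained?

32

This is a 0-1 knapsack instance.
X + U: effort 9 + 11 = 20 ≤ 24, user value 12 + 17 = 29.
J + U: effort 7 + 11 = 18 ≤ 24, user value 11 + 17 = 28.
V + U: effort 9 + 11 = 20 ≤ 24, user value 15 + 17 = 32.
Best is V and U with total user value 32.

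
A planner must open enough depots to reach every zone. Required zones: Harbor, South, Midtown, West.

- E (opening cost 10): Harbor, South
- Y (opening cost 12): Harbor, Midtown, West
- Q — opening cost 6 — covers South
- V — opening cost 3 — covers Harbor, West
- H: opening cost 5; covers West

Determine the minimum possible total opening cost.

18

This is a weighted set-cover instance.
The greedy cost-per-new-zone heuristic would pick V, Q, and Y for 21, but a cheaper cover exists.
Choose Y and Q: together they cover Harbor, South, Midtown, West — every zone.
Total opening cost: 12 + 6 = 18.
No cover costs less than 18.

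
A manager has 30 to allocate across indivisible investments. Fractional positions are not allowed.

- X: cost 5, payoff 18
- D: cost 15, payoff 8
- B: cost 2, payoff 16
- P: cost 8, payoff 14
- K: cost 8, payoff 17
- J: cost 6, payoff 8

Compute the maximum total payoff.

Allowing fractional choices, the relaxed optimum would be about 73.5, but investments are indivisible.
X + B + P + K: cost 5 + 2 + 8 + 8 = 23 ≤ 30, payoff 18 + 16 + 14 + 17 = 65.
X + B + P + K + J: cost 5 + 2 + 8 + 8 + 6 = 29 ≤ 30, payoff 18 + 16 + 14 + 17 + 8 = 73.
Best is X, B, P, K, and J with total payoff 73.

73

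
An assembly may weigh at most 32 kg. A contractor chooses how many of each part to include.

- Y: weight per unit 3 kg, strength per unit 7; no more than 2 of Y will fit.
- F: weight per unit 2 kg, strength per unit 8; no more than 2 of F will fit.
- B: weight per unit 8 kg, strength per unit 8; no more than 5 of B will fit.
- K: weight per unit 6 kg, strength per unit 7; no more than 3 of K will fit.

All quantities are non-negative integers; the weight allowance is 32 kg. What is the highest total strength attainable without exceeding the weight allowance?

53

This is a bounded integer knapsack.
2×Y, 2×F, 2×B, and 1×K: weight 32 ≤ 32, strength 2·7 + 2·8 + 2·8 + 1·7 = 53.
2×Y, 2×F, 1×B, and 2×K: weight 30 ≤ 32, strength 2·7 + 2·8 + 1·8 + 2·7 = 52.
Best is 53.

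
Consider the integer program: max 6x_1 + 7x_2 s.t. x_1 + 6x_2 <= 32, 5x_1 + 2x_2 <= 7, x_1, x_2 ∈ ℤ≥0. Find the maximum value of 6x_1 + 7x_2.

21

(x_1,x_2)=(0,3): 1·0+6·3=18≤32, 5·0+2·3=6≤7, objective 21.
(x_1,x_2)=(0,2): 1·0+6·2=12≤32, 5·0+2·2=4≤7, objective 14.
Maximum is 21 at (x_1,x_2)=(0,3).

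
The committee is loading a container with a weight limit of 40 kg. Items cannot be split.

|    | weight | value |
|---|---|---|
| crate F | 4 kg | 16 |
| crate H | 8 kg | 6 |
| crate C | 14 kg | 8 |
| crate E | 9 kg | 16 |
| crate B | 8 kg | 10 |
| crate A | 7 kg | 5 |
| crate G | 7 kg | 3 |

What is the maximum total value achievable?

crate F + crate H + crate E + crate B + crate A: weight 4 + 8 + 9 + 8 + 7 = 36 ≤ 40, value 16 + 6 + 16 + 10 + 5 = 53.
crate F + crate H + crate E + crate B + crate G: weight 4 + 8 + 9 + 8 + 7 = 36 ≤ 40, value 16 + 6 + 16 + 10 + 3 = 51.
crate F + crate C + crate E + crate B: weight 4 + 14 + 9 + 8 = 35 ≤ 40, value 16 + 8 + 16 + 10 = 50.
Best is crate F, crate H, crate E, crate B, and crate A with total value 53.

53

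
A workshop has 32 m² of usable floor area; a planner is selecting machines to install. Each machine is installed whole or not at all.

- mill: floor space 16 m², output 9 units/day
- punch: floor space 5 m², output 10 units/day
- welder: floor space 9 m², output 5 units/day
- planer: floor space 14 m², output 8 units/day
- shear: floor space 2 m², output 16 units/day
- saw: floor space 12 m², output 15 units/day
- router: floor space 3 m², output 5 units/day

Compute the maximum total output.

51

Treat it as a binary knapsack problem.
punch + shear + saw + router: floor space 5 + 2 + 12 + 3 = 22 ≤ 32, output 10 + 16 + 15 + 5 = 46.
punch + welder + shear + saw: floor space 5 + 9 + 2 + 12 = 28 ≤ 32, output 10 + 5 + 16 + 15 = 46.
punch + welder + shear + saw + router: floor space 5 + 9 + 2 + 12 + 3 = 31 ≤ 32, output 10 + 5 + 16 + 15 + 5 = 51.
Best is punch, welder, shear, saw, and router with total output 51.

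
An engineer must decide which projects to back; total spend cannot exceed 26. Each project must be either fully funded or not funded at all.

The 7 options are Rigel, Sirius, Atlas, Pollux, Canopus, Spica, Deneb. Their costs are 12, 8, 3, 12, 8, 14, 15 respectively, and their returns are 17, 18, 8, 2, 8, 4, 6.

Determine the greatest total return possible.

Take Rigel, Sirius, and Atlas: cost 12 + 8 + 3 = 23 ≤ 26, return 17 + 18 + 8 = 43.
No other feasible combination does better.

43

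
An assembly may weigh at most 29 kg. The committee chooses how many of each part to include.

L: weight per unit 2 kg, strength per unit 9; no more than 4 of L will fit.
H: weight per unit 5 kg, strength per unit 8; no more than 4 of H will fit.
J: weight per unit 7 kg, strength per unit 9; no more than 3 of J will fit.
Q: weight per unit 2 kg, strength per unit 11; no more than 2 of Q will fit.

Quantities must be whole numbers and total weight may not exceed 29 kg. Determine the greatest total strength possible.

4×L, 3×H, and 2×Q: weight 27 ≤ 29, strength 4·9 + 3·8 + 2·11 = 82.
4×L, 2×H, 1×J, and 2×Q: weight 29 ≤ 29, strength 4·9 + 2·8 + 1·9 + 2·11 = 83.
Best is 83.

83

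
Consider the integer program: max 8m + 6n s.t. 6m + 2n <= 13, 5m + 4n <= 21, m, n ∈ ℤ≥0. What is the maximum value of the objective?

The continuous relaxation peaks at (0.714, 4.36) with value 31.86; rounding to a feasible lattice point costs some objective.
(m,n)=(0,5): 6·0+2·5=10≤13, 5·0+4·5=20≤21, objective 30.
(m,n)=(1,3): 6·1+2·3=12≤13, 5·1+4·3=17≤21, objective 26.
(m,n)=(0,4): 6·0+2·4=8≤13, 5·0+4·4=16≤21, objective 24.
No feasible integer point exceeds 30.

30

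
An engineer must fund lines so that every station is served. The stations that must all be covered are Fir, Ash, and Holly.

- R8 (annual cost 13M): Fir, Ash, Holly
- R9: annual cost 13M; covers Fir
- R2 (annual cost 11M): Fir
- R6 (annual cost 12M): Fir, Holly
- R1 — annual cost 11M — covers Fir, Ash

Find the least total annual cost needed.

13

R8 alone covers Fir, Ash, Holly — every station.
Total annual cost: 13.
No cover costs less than 13.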